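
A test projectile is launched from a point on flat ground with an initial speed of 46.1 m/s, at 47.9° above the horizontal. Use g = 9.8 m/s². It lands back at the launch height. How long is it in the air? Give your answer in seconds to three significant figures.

Horizontal component vₓ = 46.10 cos 47.9° = 30.91 m/s; vertical v_y0 = 46.10 sin 47.9° = 34.21 m/s.
Time of flight on level ground: T = 2 v_y0 / g = 2 × 34.21 / 9.80 = 6.981 s.

6.98 s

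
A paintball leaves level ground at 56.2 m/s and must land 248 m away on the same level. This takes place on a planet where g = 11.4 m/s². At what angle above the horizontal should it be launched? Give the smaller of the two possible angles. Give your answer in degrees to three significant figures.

From R = (v₀²/g) sin 2θ: sin 2θ = 11.4 × 248 / 3158.4 = 0.8951.
2θ = 63.52° or 180° − 63.52° = 116.5°, so θ = 31.76° or 58.24°.
The smaller angle is 31.76°.

31.8°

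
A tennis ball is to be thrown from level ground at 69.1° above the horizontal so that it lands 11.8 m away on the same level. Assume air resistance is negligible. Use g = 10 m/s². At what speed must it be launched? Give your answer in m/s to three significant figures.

13.3 m/s

From R = (v₀² / g) sin 2θ: v₀ = √(gR / sin 2θ).
v₀ = √(10.0 × 11.8 / sin 138.2°) = √(118.0 / 0.6665) = √177.04 = 13.31 m/s.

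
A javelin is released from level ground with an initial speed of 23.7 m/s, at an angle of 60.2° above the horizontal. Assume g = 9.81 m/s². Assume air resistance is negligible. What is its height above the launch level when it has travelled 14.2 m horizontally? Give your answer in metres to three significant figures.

17.7 m

vₓ = 23.70 cos 60.2° = 11.78 m/s; v_y0 = 23.70 sin 60.2° = 20.57 m/s.
x = vₓ t ⇒ t = 14.2/11.78 = 1.206 s.
Height: y = v_y0 t − ½ g t² = 20.57 × 1.206 − 4.905 × 1.206² = 24.79 − 7.129 = 17.67 m.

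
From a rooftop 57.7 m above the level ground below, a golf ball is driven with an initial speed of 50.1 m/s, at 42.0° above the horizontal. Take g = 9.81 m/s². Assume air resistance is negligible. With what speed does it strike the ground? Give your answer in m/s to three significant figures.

60.3 m/s

Resolve: vₓ = 50.10 cos 42.0° = 37.23 m/s and v_y0 = 50.10 sin 42.0° = 33.52 m/s.
The projectile lands when y = 57.7 + (33.52) t − ½·9.81·t² = 0. Positive root: t = (33.52 + √(33.52² + 2·9.81·57.7)) / 9.81 = (33.52 + 47.50) / 9.81 = 8.259 s.
Vertical velocity at impact: v_y = v_y0 − g t = 33.52 − 9.81 × 8.259 = −47.50 m/s.
Speed: |v| = √(vₓ² + v_y²) = √(37.23² + 47.50²) = 60.35 m/s.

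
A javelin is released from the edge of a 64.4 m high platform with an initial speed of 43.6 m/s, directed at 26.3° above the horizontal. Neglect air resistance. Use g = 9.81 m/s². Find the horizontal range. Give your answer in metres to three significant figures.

vₓ = 43.60 cos 26.3° = 39.09 m/s; v_y0 = 43.60 sin 26.3° = 19.32 m/s.
Vertical motion (up positive, ground at y = 0): 4.905 t² − (19.32) t − 64.4 = 0, so t = (19.32 + √(19.32² + 2·9.81·64.4)) / 9.81 = (19.32 + 40.46) / 9.81 = 6.093 s.
Horizontal distance: R = vₓ t = 39.09 × 6.093 = 238.2 m.

238 m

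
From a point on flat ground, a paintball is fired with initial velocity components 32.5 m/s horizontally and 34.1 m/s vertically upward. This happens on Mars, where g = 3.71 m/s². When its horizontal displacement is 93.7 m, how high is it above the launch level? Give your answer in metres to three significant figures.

x = vₓ t ⇒ t = 93.7/32.50 = 2.883 s.
Height: y = v_y0 t − ½ g t² = 34.10 × 2.883 − 1.855 × 2.883² = 98.31 − 15.42 = 82.89 m.

82.9 m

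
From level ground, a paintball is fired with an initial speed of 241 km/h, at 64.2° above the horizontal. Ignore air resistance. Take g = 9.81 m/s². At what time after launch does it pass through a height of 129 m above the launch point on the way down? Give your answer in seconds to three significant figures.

9.53 s

Convert: 241 km/h = 241/3.6 = 66.94 m/s.
Components: vₓ = 66.94 cos 64.2° = 29.14 m/s, v_y0 = 66.94 sin 64.2° = 60.27 m/s.
Require v_y0 t − ½ g t² = 129, i.e. 4.905 t² − 60.27 t + 129 = 0.
t = [60.27 ± √(60.27² − 2·9.81·129)] / 9.81 = (60.27 ± 33.19) / 9.81, so t = 2.760 s or t = 9.527 s.
The descending-branch root is 9.527 s.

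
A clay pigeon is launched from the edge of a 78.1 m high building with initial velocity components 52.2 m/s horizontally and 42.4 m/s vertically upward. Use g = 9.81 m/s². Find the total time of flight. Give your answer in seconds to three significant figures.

With up positive and y = 0 at the ground: y(t) = 78.1 + (42.40) t − 4.905 t². Setting y = 0 and taking the positive root: t = [42.40 + √(42.40² + 2·9.81·78.1)] / 9.81 = (42.40 + 57.71) / 9.81 = 10.20 s.

10.2 s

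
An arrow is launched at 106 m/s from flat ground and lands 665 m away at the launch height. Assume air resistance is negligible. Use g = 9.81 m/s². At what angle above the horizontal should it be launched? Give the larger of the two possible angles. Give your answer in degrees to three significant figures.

From R = (v₀²/g) sin 2θ: sin 2θ = 9.81 × 665 / 11236 = 0.5806.
2θ = 35.49° or 180° − 35.49° = 144.5°, so θ = 17.75° or 72.25°.
The larger angle is 72.25°.

72.3°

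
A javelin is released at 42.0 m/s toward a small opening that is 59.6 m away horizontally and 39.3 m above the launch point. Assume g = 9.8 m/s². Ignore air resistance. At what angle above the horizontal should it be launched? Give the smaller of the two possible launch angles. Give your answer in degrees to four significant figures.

Trajectory: y = x tanθ − g x² (1 + tan²θ)/(2v₀²). With x = 59.6, y = 39.3, v₀ = 42.0, g = 9.80:
9.867 tan²θ − 59.6 tanθ + (49.17) = 0.
tanθ = [59.6 ± √(59.6² − 4 × 9.867 × (49.17))] / (2 × 9.867) = (59.6 ± 40.14) / 19.73, giving tanθ = 0.9859 or 5.054.
θ = 44.59° or 78.81°; the smaller is 44.59°.

44.59°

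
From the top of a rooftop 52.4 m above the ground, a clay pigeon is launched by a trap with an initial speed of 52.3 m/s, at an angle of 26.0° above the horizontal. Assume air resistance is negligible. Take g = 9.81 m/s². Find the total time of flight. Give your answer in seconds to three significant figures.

Components: vₓ = 52.30 cos 26.0° = 47.01 m/s, v_y0 = 52.30 sin 26.0° = 22.93 m/s.
Vertical motion (up positive, ground at y = 0): 4.905 t² − (22.93) t − 52.4 = 0, so t = (22.93 + √(22.93² + 2·9.81·52.4)) / 9.81 = (22.93 + 39.42) / 9.81 = 6.355 s.

6.36 s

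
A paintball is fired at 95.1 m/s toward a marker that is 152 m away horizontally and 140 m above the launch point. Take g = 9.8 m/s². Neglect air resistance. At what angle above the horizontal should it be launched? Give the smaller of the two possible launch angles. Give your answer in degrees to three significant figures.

47.8°

Trajectory: y = x tanθ − g x² (1 + tan²θ)/(2v₀²). With x = 152, y = 140, v₀ = 95.1, g = 9.80:
12.52 tan²θ − 152 tanθ + (152.5) = 0.
tanθ = [152 ± √(152² − 4 × 12.52 × (152.5))] / (2 × 12.52) = (152 ± 124.4) / 25.04, giving tanθ = 1.104 or 11.04.
θ = 47.82° or 84.82°; the smaller is 47.82°.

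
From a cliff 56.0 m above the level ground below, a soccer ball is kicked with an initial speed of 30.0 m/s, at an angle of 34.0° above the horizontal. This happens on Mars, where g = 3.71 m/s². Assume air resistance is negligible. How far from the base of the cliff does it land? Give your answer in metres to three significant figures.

289 m

Resolve: vₓ = 30.00 cos 34.0° = 24.87 m/s and v_y0 = 30.00 sin 34.0° = 16.78 m/s.
Vertical motion (up positive, ground at y = 0): 1.855 t² − (16.78) t − 56.0 = 0, so t = (16.78 + √(16.78² + 2·3.71·56.0)) / 3.71 = (16.78 + 26.40) / 3.71 = 11.64 s.
Horizontal distance: R = vₓ t = 24.87 × 11.64 = 289.4 m.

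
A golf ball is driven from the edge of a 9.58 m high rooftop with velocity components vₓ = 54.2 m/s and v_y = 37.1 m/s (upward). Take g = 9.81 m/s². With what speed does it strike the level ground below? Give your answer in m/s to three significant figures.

With up positive and y = 0 at the ground: y(t) = 9.58 + (37.10) t − 4.905 t². Setting y = 0 and taking the positive root: t = [37.10 + √(37.10² + 2·9.81·9.58)] / 9.81 = (37.10 + 39.55) / 9.81 = 7.814 s.
Vertical velocity at impact: v_y = v_y0 − g t = 37.10 − 9.81 × 7.814 = −39.55 m/s.
Speed: |v| = √(vₓ² + v_y²) = √(54.20² + 39.55²) = 67.10 m/s.

67.1 m/s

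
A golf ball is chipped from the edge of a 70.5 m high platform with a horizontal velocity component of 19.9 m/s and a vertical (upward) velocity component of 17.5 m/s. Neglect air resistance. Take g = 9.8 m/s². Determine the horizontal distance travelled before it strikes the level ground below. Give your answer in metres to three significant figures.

119 m

The projectile lands when y = 70.5 + (17.50) t − ½·9.80·t² = 0. Positive root: t = (17.50 + √(17.50² + 2·9.80·70.5)) / 9.80 = (17.50 + 41.09) / 9.80 = 5.978 s.
Horizontal distance: R = vₓ t = 19.90 × 5.978 = 119.0 m.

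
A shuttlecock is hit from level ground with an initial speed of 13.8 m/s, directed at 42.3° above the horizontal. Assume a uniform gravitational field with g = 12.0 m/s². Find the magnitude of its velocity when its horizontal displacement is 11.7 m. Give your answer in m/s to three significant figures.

11.1 m/s

Resolve: vₓ = 13.80 cos 42.3° = 10.21 m/s and v_y0 = 13.80 sin 42.3° = 9.288 m/s.
At x = 11.7 m, t = x/vₓ = 11.7/10.21 = 1.146 s.
Vertical velocity there: v_y = v_y0 − g t = 9.288 − 12.0 × 1.146 = −4.468 m/s.
Speed: √(vₓ² + v_y²) = √(10.21² + 4.468²) = 11.14 m/s.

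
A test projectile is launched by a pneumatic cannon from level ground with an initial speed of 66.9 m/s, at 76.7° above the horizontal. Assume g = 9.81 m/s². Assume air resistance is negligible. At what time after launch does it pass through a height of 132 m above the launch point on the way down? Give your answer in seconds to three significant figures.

Resolve: vₓ = 66.90 cos 76.7° = 15.39 m/s and v_y0 = 66.90 sin 76.7° = 65.11 m/s.
Height y(t) = 65.11 t − 4.905 t² = 132 gives 4.905 t² − 65.11 t + 132 = 0.
t = [65.11 ± √(65.11² − 2·9.81·132)] / 9.81 = (65.11 ± 40.61) / 9.81, so t = 2.497 s or t = 10.78 s.
The descending-branch root is 10.78 s.

10.8 s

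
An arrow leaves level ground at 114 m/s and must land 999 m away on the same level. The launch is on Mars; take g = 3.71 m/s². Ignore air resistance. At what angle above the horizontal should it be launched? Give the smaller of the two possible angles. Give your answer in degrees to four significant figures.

From R = (v₀²/g) sin 2θ: sin 2θ = 3.71 × 999 / 12996 = 0.2852.
2θ = 16.57° or 180° − 16.57° = 163.4°, so θ = 8.285° or 81.71°.
The smaller angle is 8.285°.

8.285°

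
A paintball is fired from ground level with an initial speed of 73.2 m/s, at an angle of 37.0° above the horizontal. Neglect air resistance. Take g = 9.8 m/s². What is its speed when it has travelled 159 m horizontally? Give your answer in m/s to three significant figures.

61.0 m/s

Horizontal component vₓ = 73.20 cos 37.0° = 58.46 m/s; vertical v_y0 = 73.20 sin 37.0° = 44.05 m/s.
x = vₓ t ⇒ t = 159/58.46 = 2.720 s.
Vertical velocity there: v_y = v_y0 − g t = 44.05 − 9.80 × 2.720 = 17.40 m/s.
Speed: √(vₓ² + v_y²) = √(58.46² + 17.40²) = 60.99 m/s.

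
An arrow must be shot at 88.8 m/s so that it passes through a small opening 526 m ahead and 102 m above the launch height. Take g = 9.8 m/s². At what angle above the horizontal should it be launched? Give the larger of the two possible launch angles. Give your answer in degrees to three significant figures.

67.3°

Trajectory: y = x tanθ − g x² (1 + tan²θ)/(2v₀²). With x = 526, y = 102, v₀ = 88.8, g = 9.80:
171.9 tan²θ − 526 tanθ + (273.9) = 0.
tanθ = [526 ± √(526² − 4 × 171.9 × (273.9))] / (2 × 171.9) = (526 ± 297.1) / 343.9, giving tanθ = 0.6656 or 2.394.
θ = 33.65° or 67.33°; the larger is 67.33°.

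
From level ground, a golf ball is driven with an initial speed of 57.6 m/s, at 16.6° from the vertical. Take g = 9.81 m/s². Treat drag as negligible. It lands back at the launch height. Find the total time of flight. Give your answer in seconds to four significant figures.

11.25 s

Horizontal component vₓ = 57.60 sin 16.6° = 16.46 m/s; vertical v_y0 = 57.60 cos 16.6° = 55.20 m/s.
Landing at launch height ⇒ T = 2 v_y0 / g = 2 × 55.20 / 9.81 = 11.25 s.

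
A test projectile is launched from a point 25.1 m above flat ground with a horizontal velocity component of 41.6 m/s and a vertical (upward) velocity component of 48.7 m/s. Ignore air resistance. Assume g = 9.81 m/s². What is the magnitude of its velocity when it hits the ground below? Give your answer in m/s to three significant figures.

67.8 m/s

The projectile lands when y = 25.1 + (48.70) t − ½·9.81·t² = 0. Positive root: t = (48.70 + √(48.70² + 2·9.81·25.1)) / 9.81 = (48.70 + 53.52) / 9.81 = 10.42 s.
Vertical velocity at impact: v_y = v_y0 − g t = 48.70 − 9.81 × 10.42 = −53.52 m/s.
Speed: |v| = √(vₓ² + v_y²) = √(41.60² + 53.52²) = 67.78 m/s.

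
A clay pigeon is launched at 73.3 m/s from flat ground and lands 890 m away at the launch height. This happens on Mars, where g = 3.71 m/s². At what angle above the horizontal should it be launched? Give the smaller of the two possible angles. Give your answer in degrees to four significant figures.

R = v₀² sin 2θ / g gives sin 2θ = gR/v₀² = 3.71·890/73.3² = 0.6145.
2θ = 37.92° or 180° − 37.92° = 142.1°, so θ = 18.96° or 71.04°.
The smaller angle is 18.96°.

18.96°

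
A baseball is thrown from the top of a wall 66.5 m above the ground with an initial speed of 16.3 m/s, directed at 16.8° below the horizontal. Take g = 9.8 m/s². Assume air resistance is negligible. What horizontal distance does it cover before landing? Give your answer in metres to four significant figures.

50.47 m

Horizontal component vₓ = 16.30 cos 16.8° = 15.60 m/s; vertical v_y0 = −4.711 m/s (downward).
With up positive and y = 0 at the ground: y(t) = 66.5 + (−4.711) t − 4.900 t². Setting y = 0 and taking the positive root: t = [−4.711 + √(4.711² + 2·9.80·66.5)] / 9.80 = (−4.711 + 36.41) / 9.80 = 3.234 s.
Horizontal distance: R = vₓ t = 15.60 × 3.234 = 50.47 m.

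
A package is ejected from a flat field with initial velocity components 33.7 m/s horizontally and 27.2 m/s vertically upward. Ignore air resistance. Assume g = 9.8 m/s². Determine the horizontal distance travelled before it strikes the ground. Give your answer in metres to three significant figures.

Time aloft: T = 2 v_y0 / g = 2 × 27.20 / 9.80 = 5.551 s.
Range: R = vₓ T = 33.70 × 5.551 = 187.1 m.

187 m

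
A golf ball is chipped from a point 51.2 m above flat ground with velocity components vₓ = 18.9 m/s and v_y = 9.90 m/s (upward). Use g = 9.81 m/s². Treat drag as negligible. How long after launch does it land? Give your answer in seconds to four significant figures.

With up positive and y = 0 at the ground: y(t) = 51.2 + (9.900) t − 4.905 t². Setting y = 0 and taking the positive root: t = [9.900 + √(9.900² + 2·9.81·51.2)] / 9.81 = (9.900 + 33.20) / 9.81 = 4.394 s.

4.394 s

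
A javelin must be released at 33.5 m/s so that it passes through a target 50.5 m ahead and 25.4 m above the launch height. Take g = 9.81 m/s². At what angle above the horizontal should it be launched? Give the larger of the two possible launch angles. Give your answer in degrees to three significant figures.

74.6°

Trajectory: y = x tanθ − g x² (1 + tan²θ)/(2v₀²). With x = 50.5, y = 25.4, v₀ = 33.5, g = 9.81:
11.15 tan²θ − 50.5 tanθ + (36.55) = 0.
tanθ = [50.5 ± √(50.5² − 4 × 11.15 × (36.55))] / (2 × 11.15) = (50.5 ± 30.34) / 22.29, giving tanθ = 0.9041 or 3.627.
θ = 42.12° or 74.58°; the larger is 74.58°.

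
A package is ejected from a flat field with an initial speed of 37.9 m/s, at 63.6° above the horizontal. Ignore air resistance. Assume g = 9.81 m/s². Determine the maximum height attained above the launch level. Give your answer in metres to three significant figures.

Horizontal component vₓ = 37.90 cos 63.6° = 16.85 m/s; vertical v_y0 = 37.90 sin 63.6° = 33.95 m/s.
Peak height H = v_y0² / (2g) = 1152.4 / 19.62 = 58.74 m.

58.7 m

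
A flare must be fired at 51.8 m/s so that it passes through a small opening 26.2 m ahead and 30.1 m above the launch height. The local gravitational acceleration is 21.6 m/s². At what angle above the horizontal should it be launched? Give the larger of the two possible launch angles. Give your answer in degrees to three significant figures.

82.9°

Trajectory: y = x tanθ − g x² (1 + tan²θ)/(2v₀²). With x = 26.2, y = 30.1, v₀ = 51.8, g = 21.6:
2.763 tan²θ − 26.2 tanθ + (32.86) = 0.
tanθ = [26.2 ± √(26.2² − 4 × 2.763 × (32.86))] / (2 × 2.763) = (26.2 ± 17.98) / 5.526, giving tanθ = 1.488 or 7.995.
θ = 56.09° or 82.87°; the larger is 82.87°.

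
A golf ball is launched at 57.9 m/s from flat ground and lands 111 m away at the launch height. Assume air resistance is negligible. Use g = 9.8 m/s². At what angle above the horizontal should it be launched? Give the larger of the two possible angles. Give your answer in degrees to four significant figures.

R = v₀² sin 2θ / g gives sin 2θ = gR/v₀² = 9.80·111/57.9² = 0.3245.
2θ = 18.93° or 180° − 18.93° = 161.1°, so θ = 9.467° or 80.53°.
The larger angle is 80.53°.

80.53°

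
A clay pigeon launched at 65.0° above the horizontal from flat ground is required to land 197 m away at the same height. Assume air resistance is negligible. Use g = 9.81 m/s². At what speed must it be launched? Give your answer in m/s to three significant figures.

50.2 m/s

On level ground R = v₀² sin 2θ / g ⇒ v₀ = √(gR / sin 2θ).
v₀ = √(9.81 × 197 / sin 130.0°) = √(1933 / 0.7660) = √2522.8 = 50.23 m/s.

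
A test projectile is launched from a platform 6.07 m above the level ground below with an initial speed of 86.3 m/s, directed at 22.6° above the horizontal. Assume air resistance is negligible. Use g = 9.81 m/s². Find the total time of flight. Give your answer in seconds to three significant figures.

6.94 s

Horizontal component vₓ = 86.30 cos 22.6° = 79.67 m/s; vertical v_y0 = 86.30 sin 22.6° = 33.16 m/s.
The projectile lands when y = 6.07 + (33.16) t − ½·9.81·t² = 0. Positive root: t = (33.16 + √(33.16² + 2·9.81·6.07)) / 9.81 = (33.16 + 34.91) / 9.81 = 6.940 s.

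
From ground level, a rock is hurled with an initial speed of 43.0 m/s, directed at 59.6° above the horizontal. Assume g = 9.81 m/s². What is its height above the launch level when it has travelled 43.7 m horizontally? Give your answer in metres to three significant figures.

Horizontal component vₓ = 43.00 cos 59.6° = 21.76 m/s; vertical v_y0 = 43.00 sin 59.6° = 37.09 m/s.
At x = 43.7 m, t = x/vₓ = 43.7/21.76 = 2.008 s.
Height: y = v_y0 t − ½ g t² = 37.09 × 2.008 − 4.905 × 2.008² = 74.48 − 19.78 = 54.70 m.

54.7 m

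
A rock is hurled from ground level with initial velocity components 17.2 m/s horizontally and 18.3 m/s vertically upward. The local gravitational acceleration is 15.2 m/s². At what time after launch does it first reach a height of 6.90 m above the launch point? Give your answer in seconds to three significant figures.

0.468 s

Set y = v_y0 t − ½ g t² = 6.90: 7.600 t² − 18.30 t + 6.90 = 0.
t = [18.30 ± √(18.30² − 2·15.2·6.90)] / 15.2 = (18.30 ± 11.19) / 15.2, so t = 0.4680 s or t = 1.940 s.
The first (ascending) time is 0.4680 s.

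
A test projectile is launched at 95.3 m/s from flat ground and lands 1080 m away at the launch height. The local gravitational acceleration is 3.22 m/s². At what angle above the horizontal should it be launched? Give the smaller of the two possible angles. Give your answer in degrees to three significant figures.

11.3°

R = v₀² sin 2θ / g gives sin 2θ = gR/v₀² = 3.22·1080/95.3² = 0.3829.
2θ = 22.51° or 180° − 22.51° = 157.5°, so θ = 11.26° or 78.74°.
The smaller angle is 11.26°.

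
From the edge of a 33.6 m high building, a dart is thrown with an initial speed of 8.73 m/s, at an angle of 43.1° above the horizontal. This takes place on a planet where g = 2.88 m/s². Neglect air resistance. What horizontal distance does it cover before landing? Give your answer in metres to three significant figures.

Horizontal component vₓ = 8.730 cos 43.1° = 6.374 m/s; vertical v_y0 = 8.730 sin 43.1° = 5.965 m/s.
With up positive and y = 0 at the ground: y(t) = 33.6 + (5.965) t − 1.440 t². Setting y = 0 and taking the positive root: t = [5.965 + √(5.965² + 2·2.88·33.6)] / 2.88 = (5.965 + 15.14) / 2.88 = 7.327 s.
Horizontal distance: R = vₓ t = 6.374 × 7.327 = 46.70 m.

46.7 m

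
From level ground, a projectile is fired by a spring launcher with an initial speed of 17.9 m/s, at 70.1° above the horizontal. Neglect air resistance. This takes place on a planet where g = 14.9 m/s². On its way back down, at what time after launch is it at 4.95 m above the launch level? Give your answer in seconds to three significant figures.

Components: vₓ = 17.90 cos 70.1° = 6.093 m/s, v_y0 = 17.90 sin 70.1° = 16.83 m/s.
Height y(t) = 16.83 t − 7.450 t² = 4.95 gives 7.450 t² − 16.83 t + 4.95 = 0.
Quadratic formula: t = (16.83 ± √135.78) / 14.9 = (16.83 ± 11.65) / 14.9 → t = 0.3476 s or 1.912 s.
The descending-branch root is 1.912 s.

1.91 s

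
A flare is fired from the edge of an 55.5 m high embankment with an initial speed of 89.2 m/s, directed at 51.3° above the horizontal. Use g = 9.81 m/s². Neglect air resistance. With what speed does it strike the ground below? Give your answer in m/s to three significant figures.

Resolve: vₓ = 89.20 cos 51.3° = 55.77 m/s and v_y0 = 89.20 sin 51.3° = 69.61 m/s.
Vertical motion (up positive, ground at y = 0): 4.905 t² − (69.61) t − 55.5 = 0, so t = (69.61 + √(69.61² + 2·9.81·55.5)) / 9.81 = (69.61 + 77.04) / 9.81 = 14.95 s.
Vertical velocity at impact: v_y = v_y0 − g t = 69.61 − 9.81 × 14.95 = −77.04 m/s.
Speed: |v| = √(vₓ² + v_y²) = √(55.77² + 77.04²) = 95.11 m/s.

95.1 m/s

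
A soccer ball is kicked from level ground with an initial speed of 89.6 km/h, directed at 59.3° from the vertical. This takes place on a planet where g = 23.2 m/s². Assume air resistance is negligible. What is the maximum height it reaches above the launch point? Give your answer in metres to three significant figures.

3.48 m

Convert: 89.6 km/h = 89.6/3.6 = 24.89 m/s.
Horizontal component vₓ = 24.89 sin 59.3° = 21.40 m/s; vertical v_y0 = 24.89 cos 59.3° = 12.71 m/s.
Maximum height: H = v_y0² / (2g) = 12.71² / (2 × 23.2) = 3.480 m.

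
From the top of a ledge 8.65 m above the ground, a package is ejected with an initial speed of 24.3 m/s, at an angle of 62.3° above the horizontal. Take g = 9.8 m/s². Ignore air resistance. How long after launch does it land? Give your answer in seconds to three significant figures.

4.76 s

Components: vₓ = 24.30 cos 62.3° = 11.30 m/s, v_y0 = 24.30 sin 62.3° = 21.52 m/s.
With up positive and y = 0 at the ground: y(t) = 8.65 + (21.52) t − 4.900 t². Setting y = 0 and taking the positive root: t = [21.52 + √(21.52² + 2·9.80·8.65)] / 9.80 = (21.52 + 25.15) / 9.80 = 4.762 s.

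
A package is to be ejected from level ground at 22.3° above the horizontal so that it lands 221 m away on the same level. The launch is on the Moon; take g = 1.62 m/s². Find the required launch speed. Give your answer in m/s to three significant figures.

22.6 m/s

Level-ground range: R = v₀² sin(2θ)/g, so v₀ = √(gR / sin 2θ).
v₀ = √(1.62 × 221 / sin 44.60°) = √(358.0 / 0.7022) = √509.89 = 22.58 m/s.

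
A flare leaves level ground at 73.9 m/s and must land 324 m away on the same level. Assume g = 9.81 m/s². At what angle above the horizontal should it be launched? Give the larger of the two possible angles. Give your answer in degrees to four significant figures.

72.20°

R = v₀² sin 2θ / g gives sin 2θ = gR/v₀² = 9.81·324/73.9² = 0.5820.
2θ = 35.59° or 180° − 35.59° = 144.4°, so θ = 17.80° or 72.20°.
The larger angle is 72.20°.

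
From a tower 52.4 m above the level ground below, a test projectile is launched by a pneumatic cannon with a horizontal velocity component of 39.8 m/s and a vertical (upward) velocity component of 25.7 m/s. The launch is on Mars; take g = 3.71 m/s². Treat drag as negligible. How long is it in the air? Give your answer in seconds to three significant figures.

The projectile lands when y = 52.4 + (25.70) t − ½·3.71·t² = 0. Positive root: t = (25.70 + √(25.70² + 2·3.71·52.4)) / 3.71 = (25.70 + 32.39) / 3.71 = 15.66 s.

15.7 s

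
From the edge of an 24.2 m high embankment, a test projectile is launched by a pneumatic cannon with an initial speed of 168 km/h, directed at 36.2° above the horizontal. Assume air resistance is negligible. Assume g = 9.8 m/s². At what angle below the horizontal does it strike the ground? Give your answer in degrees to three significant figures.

Convert: 168 km/h = 168/3.6 = 46.67 m/s.
vₓ = 46.67 cos 36.2° = 37.66 m/s; v_y0 = 46.67 sin 36.2° = 27.56 m/s.
The projectile lands when y = 24.2 + (27.56) t − ½·9.80·t² = 0. Positive root: t = (27.56 + √(27.56² + 2·9.80·24.2)) / 9.80 = (27.56 + 35.13) / 9.80 = 6.397 s.
At impact: v_y = v_y0 − g t = −35.13 m/s; vₓ = 37.66 m/s.
Angle below horizontal: arctan(|v_y|/vₓ) = arctan(35.13/37.66) = 43.01°.

43.0°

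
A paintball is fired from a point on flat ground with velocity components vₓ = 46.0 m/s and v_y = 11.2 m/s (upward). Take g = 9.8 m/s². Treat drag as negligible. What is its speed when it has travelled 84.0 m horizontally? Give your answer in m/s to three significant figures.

46.5 m/s

x = vₓ t ⇒ t = 84.0/46.00 = 1.826 s.
Vertical velocity there: v_y = v_y0 − g t = 11.20 − 9.80 × 1.826 = −6.696 m/s.
Speed: √(vₓ² + v_y²) = √(46.00² + 6.696²) = 46.48 m/s.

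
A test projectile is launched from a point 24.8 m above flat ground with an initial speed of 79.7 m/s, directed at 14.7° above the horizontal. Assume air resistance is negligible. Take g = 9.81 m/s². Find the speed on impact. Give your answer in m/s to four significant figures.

Horizontal component vₓ = 79.70 cos 14.7° = 77.09 m/s; vertical v_y0 = 79.70 sin 14.7° = 20.22 m/s.
Vertical motion (up positive, ground at y = 0): 4.905 t² − (20.22) t − 24.8 = 0, so t = (20.22 + √(20.22² + 2·9.81·24.8)) / 9.81 = (20.22 + 29.93) / 9.81 = 5.112 s.
Vertical velocity at impact: v_y = v_y0 − g t = 20.22 − 9.81 × 5.112 = −29.93 m/s.
Speed: |v| = √(vₓ² + v_y²) = √(77.09² + 29.93²) = 82.70 m/s.

82.70 m/s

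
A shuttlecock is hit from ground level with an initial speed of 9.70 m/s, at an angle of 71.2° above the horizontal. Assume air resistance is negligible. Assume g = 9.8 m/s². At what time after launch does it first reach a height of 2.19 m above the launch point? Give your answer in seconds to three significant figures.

0.280 s

Components: vₓ = 9.700 cos 71.2° = 3.126 m/s, v_y0 = 9.700 sin 71.2° = 9.182 m/s.
Set y = v_y0 t − ½ g t² = 2.19: 4.900 t² − 9.182 t + 2.19 = 0.
Quadratic formula: t = (9.182 ± √41.394) / 9.80 = (9.182 ± 6.434) / 9.80 → t = 0.2805 s or 1.594 s.
The first (ascending) time is 0.2805 s.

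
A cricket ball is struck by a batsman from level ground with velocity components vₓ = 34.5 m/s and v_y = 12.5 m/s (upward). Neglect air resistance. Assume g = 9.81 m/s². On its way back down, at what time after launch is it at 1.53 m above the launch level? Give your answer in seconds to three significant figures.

2.42 s

Require v_y0 t − ½ g t² = 1.53, i.e. 4.905 t² − 12.50 t + 1.53 = 0.
Quadratic formula: t = (12.50 ± √126.23) / 9.81 = (12.50 ± 11.24) / 9.81 → t = 0.1289 s or 2.419 s.
The descending-branch root is 2.419 s.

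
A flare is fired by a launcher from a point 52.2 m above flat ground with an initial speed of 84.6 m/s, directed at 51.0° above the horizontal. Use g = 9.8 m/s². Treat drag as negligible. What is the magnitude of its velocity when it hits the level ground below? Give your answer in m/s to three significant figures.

90.4 m/s

Components: vₓ = 84.60 cos 51.0° = 53.24 m/s, v_y0 = 84.60 sin 51.0° = 65.75 m/s.
Vertical motion (up positive, ground at y = 0): 4.900 t² − (65.75) t − 52.2 = 0, so t = (65.75 + √(65.75² + 2·9.80·52.2)) / 9.80 = (65.75 + 73.11) / 9.80 = 14.17 s.
Vertical velocity at impact: v_y = v_y0 − g t = 65.75 − 9.80 × 14.17 = −73.11 m/s.
Speed: |v| = √(vₓ² + v_y²) = √(53.24² + 73.11²) = 90.44 m/s.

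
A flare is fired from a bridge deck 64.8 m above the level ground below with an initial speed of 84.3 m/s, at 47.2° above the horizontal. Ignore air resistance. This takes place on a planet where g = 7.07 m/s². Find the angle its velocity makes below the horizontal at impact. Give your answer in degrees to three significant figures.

Components: vₓ = 84.30 cos 47.2° = 57.28 m/s, v_y0 = 84.30 sin 47.2° = 61.85 m/s.
Vertical motion (up positive, ground at y = 0): 3.535 t² − (61.85) t − 64.8 = 0, so t = (61.85 + √(61.85² + 2·7.07·64.8)) / 7.07 = (61.85 + 68.86) / 7.07 = 18.49 s.
At impact: v_y = v_y0 − g t = −68.86 m/s; vₓ = 57.28 m/s.
Angle below horizontal: arctan(|v_y|/vₓ) = arctan(68.86/57.28) = 50.25°.

50.2°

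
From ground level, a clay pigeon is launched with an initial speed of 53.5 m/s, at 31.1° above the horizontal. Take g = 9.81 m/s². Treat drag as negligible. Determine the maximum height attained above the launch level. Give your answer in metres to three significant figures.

38.9 m

Horizontal component vₓ = 53.50 cos 31.1° = 45.81 m/s; vertical v_y0 = 53.50 sin 31.1° = 27.63 m/s.
Peak height H = v_y0² / (2g) = 763.67 / 19.62 = 38.92 m.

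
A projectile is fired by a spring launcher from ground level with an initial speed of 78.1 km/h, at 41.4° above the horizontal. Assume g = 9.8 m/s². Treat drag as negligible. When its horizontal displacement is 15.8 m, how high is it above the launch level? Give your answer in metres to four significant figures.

Convert: 78.1 km/h = 78.1/3.6 = 21.69 m/s.
vₓ = 21.69 cos 41.4° = 16.27 m/s; v_y0 = 21.69 sin 41.4° = 14.35 m/s.
Time to reach x = 15.8 m: t = x/vₓ = 15.8/16.27 = 0.9709 s.
Height: y = v_y0 t − ½ g t² = 14.35 × 0.9709 − 4.900 × 0.9709² = 13.93 − 4.619 = 9.310 m.

9.310 m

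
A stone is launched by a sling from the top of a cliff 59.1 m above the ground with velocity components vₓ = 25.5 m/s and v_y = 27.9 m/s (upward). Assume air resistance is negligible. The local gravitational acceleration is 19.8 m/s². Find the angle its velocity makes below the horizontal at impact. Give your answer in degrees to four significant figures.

With up positive and y = 0 at the ground: y(t) = 59.1 + (27.90) t − 9.900 t². Setting y = 0 and taking the positive root: t = [27.90 + √(27.90² + 2·19.8·59.1)] / 19.8 = (27.90 + 55.85) / 19.8 = 4.230 s.
At impact: v_y = v_y0 − g t = −55.85 m/s; vₓ = 25.50 m/s.
Angle below horizontal: arctan(|v_y|/vₓ) = arctan(55.85/25.50) = 65.46°.

65.46°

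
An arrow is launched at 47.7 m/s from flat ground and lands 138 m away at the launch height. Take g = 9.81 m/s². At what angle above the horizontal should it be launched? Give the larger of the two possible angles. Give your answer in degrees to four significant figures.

From R = (v₀²/g) sin 2θ: sin 2θ = 9.81 × 138 / 2275.3 = 0.5950.
2θ = 36.51° or 180° − 36.51° = 143.5°, so θ = 18.26° or 71.74°.
The larger angle is 71.74°.

71.74°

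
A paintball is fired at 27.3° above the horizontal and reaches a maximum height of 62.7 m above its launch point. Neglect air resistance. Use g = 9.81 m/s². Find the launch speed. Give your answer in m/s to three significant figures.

76.5 m/s

At the peak v_y = 0, so v_y0 = √(2gH) = √(2 × 9.81 × 62.7) = 35.07 m/s.
v_y0 = v₀ sin θ ⇒ v₀ = 35.07 / sin 27.3° = 76.47 m/s.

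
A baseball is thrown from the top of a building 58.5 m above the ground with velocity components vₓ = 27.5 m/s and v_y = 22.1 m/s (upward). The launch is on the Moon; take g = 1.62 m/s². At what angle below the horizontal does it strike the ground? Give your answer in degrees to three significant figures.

43.4°

With up positive and y = 0 at the ground: y(t) = 58.5 + (22.10) t − 0.8100 t². Setting y = 0 and taking the positive root: t = [22.10 + √(22.10² + 2·1.62·58.5)] / 1.62 = (22.10 + 26.04) / 1.62 = 29.71 s.
At impact: v_y = v_y0 − g t = −26.04 m/s; vₓ = 27.50 m/s.
Angle below horizontal: arctan(|v_y|/vₓ) = arctan(26.04/27.50) = 43.44°.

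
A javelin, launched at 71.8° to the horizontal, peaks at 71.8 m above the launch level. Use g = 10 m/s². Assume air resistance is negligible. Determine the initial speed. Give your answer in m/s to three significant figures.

At the peak v_y = 0, so v_y0 = √(2gH) = √(2 × 10.0 × 71.8) = 37.89 m/s.
v_y0 = v₀ sin θ ⇒ v₀ = 37.89 / sin 71.8° = 39.89 m/s.

39.9 m/s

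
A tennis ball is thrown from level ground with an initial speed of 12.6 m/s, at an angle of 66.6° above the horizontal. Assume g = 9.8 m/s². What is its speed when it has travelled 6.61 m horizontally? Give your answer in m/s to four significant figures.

Components: vₓ = 12.60 cos 66.6° = 5.004 m/s, v_y0 = 12.60 sin 66.6° = 11.56 m/s.
x = vₓ t ⇒ t = 6.61/5.004 = 1.321 s.
Vertical velocity there: v_y = v_y0 − g t = 11.56 − 9.80 × 1.321 = −1.381 m/s.
Speed: √(vₓ² + v_y²) = √(5.004² + 1.381²) = 5.191 m/s.

5.191 m/s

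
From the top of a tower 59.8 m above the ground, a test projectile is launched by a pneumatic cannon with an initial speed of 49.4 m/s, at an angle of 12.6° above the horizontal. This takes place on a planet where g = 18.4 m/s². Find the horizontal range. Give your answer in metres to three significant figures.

154 m

Resolve: vₓ = 49.40 cos 12.6° = 48.21 m/s and v_y0 = 49.40 sin 12.6° = 10.78 m/s.
The projectile lands when y = 59.8 + (10.78) t − ½·18.4·t² = 0. Positive root: t = (10.78 + √(10.78² + 2·18.4·59.8)) / 18.4 = (10.78 + 48.13) / 18.4 = 3.202 s.
Horizontal distance: R = vₓ t = 48.21 × 3.202 = 154.3 m.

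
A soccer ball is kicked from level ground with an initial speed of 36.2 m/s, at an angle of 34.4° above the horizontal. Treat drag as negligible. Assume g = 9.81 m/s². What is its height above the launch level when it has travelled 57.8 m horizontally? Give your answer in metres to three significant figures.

Resolve: vₓ = 36.20 cos 34.4° = 29.87 m/s and v_y0 = 36.20 sin 34.4° = 20.45 m/s.
At x = 57.8 m, t = x/vₓ = 57.8/29.87 = 1.935 s.
Height: y = v_y0 t − ½ g t² = 20.45 × 1.935 − 4.905 × 1.935² = 39.58 − 18.37 = 21.21 m.

21.2 m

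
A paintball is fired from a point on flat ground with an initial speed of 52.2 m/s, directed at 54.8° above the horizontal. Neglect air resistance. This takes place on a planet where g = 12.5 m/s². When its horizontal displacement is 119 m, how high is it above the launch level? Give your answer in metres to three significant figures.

Resolve: vₓ = 52.20 cos 54.8° = 30.09 m/s and v_y0 = 52.20 sin 54.8° = 42.65 m/s.
At x = 119 m, t = x/vₓ = 119/30.09 = 3.955 s.
Height: y = v_y0 t − ½ g t² = 42.65 × 3.955 − 6.250 × 3.955² = 168.7 − 97.75 = 70.94 m.

70.9 m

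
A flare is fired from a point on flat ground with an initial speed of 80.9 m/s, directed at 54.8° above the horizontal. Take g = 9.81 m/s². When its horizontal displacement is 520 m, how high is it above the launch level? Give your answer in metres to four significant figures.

127.3 m

Horizontal component vₓ = 80.90 cos 54.8° = 46.63 m/s; vertical v_y0 = 80.90 sin 54.8° = 66.11 m/s.
x = vₓ t ⇒ t = 520/46.63 = 11.15 s.
Height: y = v_y0 t − ½ g t² = 66.11 × 11.15 − 4.905 × 11.15² = 737.1 − 609.9 = 127.3 m.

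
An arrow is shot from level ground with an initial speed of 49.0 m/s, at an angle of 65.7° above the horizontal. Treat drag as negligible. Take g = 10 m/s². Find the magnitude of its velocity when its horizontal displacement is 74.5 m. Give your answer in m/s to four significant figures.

21.59 m/s

Components: vₓ = 49.00 cos 65.7° = 20.16 m/s, v_y0 = 49.00 sin 65.7° = 44.66 m/s.
x = vₓ t ⇒ t = 74.5/20.16 = 3.695 s.
Vertical velocity there: v_y = v_y0 − g t = 44.66 − 10.0 × 3.695 = 7.712 m/s.
Speed: √(vₓ² + v_y²) = √(20.16² + 7.712²) = 21.59 m/s.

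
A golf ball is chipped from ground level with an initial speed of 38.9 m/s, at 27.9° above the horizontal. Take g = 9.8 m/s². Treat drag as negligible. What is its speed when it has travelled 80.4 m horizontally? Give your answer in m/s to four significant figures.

Resolve: vₓ = 38.90 cos 27.9° = 34.38 m/s and v_y0 = 38.90 sin 27.9° = 18.20 m/s.
At x = 80.4 m, t = x/vₓ = 80.4/34.38 = 2.339 s.
Vertical velocity there: v_y = v_y0 − g t = 18.20 − 9.80 × 2.339 = −4.717 m/s.
Speed: √(vₓ² + v_y²) = √(34.38² + 4.717²) = 34.70 m/s.

34.70 m/s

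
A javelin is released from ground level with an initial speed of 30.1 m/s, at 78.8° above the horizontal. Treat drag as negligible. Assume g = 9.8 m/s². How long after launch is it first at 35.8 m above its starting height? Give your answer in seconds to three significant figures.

1.68 s

vₓ = 30.10 cos 78.8° = 5.846 m/s; v_y0 = 30.10 sin 78.8° = 29.53 m/s.
Set y = v_y0 t − ½ g t² = 35.8: 4.900 t² − 29.53 t + 35.8 = 0.
Quadratic formula: t = (29.53 ± √170.15) / 9.80 = (29.53 ± 13.04) / 9.80 → t = 1.682 s or 4.344 s.
The first (ascending) time is 1.682 s.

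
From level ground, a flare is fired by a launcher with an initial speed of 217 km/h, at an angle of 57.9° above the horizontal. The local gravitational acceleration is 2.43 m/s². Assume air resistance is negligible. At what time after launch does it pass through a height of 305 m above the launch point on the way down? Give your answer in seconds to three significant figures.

34.8 s

Convert: 217 km/h = 217/3.6 = 60.28 m/s.
vₓ = 60.28 cos 57.9° = 32.03 m/s; v_y0 = 60.28 sin 57.9° = 51.06 m/s.
Set y = v_y0 t − ½ g t² = 305: 1.215 t² − 51.06 t + 305 = 0.
t = [51.06 ± √(51.06² − 2·2.43·305)] / 2.43 = (51.06 ± 33.54) / 2.43, so t = 7.210 s or t = 34.82 s.
The descending-branch root is 34.82 s.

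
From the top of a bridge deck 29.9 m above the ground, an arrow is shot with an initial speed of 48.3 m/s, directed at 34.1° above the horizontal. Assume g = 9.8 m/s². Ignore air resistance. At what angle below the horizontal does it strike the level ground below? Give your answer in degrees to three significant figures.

42.2°

Horizontal component vₓ = 48.30 cos 34.1° = 40.00 m/s; vertical v_y0 = 48.30 sin 34.1° = 27.08 m/s.
The projectile lands when y = 29.9 + (27.08) t − ½·9.80·t² = 0. Positive root: t = (27.08 + √(27.08² + 2·9.80·29.9)) / 9.80 = (27.08 + 36.32) / 9.80 = 6.469 s.
At impact: v_y = v_y0 − g t = −36.32 m/s; vₓ = 40.00 m/s.
Angle below horizontal: arctan(|v_y|/vₓ) = arctan(36.32/40.00) = 42.24°.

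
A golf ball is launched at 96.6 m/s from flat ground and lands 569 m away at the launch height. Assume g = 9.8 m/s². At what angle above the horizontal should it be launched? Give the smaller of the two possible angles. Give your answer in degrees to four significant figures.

From R = (v₀²/g) sin 2θ: sin 2θ = 9.80 × 569 / 9331.6 = 0.5976.
2θ = 36.70° or 180° − 36.70° = 143.3°, so θ = 18.35° or 71.65°.
The smaller angle is 18.35°.

18.35°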